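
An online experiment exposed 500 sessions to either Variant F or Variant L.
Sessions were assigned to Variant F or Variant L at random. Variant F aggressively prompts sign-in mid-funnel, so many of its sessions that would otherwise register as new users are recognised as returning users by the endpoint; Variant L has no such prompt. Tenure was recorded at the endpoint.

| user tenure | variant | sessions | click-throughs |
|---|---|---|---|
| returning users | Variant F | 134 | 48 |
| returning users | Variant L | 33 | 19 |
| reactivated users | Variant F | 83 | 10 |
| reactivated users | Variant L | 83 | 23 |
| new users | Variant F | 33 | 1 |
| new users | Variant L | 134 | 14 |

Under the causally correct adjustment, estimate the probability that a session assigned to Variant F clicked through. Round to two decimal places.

Because the variant influences user tenure, user tenure is a post-treatment mediator, not a confounder. Stratifying on it would bias the estimate; the causal effect is the crude pooled difference.
So P(outcome | do(Variant F)) is just the pooled rate for Variant F: 59/250 = 0.236.

0.24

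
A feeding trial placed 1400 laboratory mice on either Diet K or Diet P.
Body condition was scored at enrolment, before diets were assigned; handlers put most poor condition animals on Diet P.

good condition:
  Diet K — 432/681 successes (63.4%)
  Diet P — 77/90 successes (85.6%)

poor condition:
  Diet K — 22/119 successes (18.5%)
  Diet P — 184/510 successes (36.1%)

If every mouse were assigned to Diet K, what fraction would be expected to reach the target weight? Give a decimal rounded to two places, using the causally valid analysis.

Starting body condition satisfies the back-door criterion: it is not a descendant of the diet, and it blocks the spurious path from diet to outcome. Adjusting for it (i.e., using the within-starting body condition rates) gives the causal effect.
Standardising Diet K to the population starting body condition mix: 0.551·432/681 + 0.449·22/119 = 0.432.

0.43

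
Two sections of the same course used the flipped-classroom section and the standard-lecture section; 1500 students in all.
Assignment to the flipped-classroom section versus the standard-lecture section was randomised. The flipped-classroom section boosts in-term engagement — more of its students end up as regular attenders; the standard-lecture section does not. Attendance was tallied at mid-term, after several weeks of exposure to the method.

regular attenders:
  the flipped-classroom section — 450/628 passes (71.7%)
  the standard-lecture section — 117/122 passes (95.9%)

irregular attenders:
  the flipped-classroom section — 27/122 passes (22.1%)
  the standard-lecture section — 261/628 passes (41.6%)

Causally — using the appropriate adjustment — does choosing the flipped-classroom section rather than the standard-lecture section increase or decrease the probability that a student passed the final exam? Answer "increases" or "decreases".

Within every mid-term attendance level the standard-lecture section has the higher rate, yet pooled the flipped-classroom section does — Simpson's reversal.
Stratifying would compare teaching methods among students the teaching methods themselves sorted into mid-term attendance groups — a form of selection on an intermediate. The unconditioned pooled rates give the total causal effect.
Pooled: the flipped-classroom section 63.6% vs the standard-lecture section 50.4%; the flipped-classroom section is higher overall.

increases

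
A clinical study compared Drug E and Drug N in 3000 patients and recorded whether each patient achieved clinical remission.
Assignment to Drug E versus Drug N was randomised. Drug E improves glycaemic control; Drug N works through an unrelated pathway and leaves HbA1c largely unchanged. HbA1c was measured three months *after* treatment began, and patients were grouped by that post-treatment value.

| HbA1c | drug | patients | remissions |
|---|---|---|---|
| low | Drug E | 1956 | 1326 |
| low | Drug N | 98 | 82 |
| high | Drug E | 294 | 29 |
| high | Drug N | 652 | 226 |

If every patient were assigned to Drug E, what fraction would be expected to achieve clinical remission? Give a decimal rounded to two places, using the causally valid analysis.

HbA1c is downstream of the drug. One should not condition on a consequence of treatment, so the overall rates are the right comparison.
So P(outcome | do(Drug E)) is just the pooled rate for Drug E: 1355/2250 = 0.602.

0.60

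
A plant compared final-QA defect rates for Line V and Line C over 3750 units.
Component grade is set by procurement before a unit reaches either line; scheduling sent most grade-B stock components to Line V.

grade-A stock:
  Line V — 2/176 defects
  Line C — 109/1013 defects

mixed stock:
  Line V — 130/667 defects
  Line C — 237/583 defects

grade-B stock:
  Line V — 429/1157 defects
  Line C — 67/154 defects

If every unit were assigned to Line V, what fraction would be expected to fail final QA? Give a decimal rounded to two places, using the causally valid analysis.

Component grade differs across lines for reasons unrelated to any effect of the line itself, and it separately predicts the outcome — a classic confounder. We must compare within component grade levels.
Standardising Line V to the population component grade mix: 0.317·2/176 + 0.333·130/667 + 0.350·429/1157 = 0.198.

0.20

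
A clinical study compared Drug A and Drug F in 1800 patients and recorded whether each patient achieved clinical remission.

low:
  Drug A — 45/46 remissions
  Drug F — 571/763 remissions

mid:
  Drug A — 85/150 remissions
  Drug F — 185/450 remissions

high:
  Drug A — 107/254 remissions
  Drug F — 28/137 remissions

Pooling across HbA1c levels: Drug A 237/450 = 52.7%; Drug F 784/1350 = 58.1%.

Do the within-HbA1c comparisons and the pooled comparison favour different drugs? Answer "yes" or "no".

yes

Within each HbA1c level (low 97.8% vs 74.8%; mid 56.7% vs 41.1%; high 42.1% vs 20.4%), Drug A has the higher rate every time. Pooled: 52.7% vs 58.1% — Drug F has the higher rate overall. The two comparisons disagree.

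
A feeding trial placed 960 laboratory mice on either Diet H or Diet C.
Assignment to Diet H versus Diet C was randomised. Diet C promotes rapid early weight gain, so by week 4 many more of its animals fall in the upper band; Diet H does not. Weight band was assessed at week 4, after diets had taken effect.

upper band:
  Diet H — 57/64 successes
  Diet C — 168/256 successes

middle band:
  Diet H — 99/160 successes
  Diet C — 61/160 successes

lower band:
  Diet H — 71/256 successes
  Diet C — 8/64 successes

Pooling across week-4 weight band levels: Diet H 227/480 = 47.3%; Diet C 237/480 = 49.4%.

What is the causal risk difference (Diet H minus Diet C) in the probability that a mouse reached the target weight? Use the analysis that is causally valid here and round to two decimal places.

-0.02

The distribution of week-4 weight band is itself part of what the diet does — it is an intermediate outcome. Holding it fixed would remove that part of the effect; the total effect is the pooled difference.
The causal difference is the pooled difference: 0.473 − 0.494 = -0.021.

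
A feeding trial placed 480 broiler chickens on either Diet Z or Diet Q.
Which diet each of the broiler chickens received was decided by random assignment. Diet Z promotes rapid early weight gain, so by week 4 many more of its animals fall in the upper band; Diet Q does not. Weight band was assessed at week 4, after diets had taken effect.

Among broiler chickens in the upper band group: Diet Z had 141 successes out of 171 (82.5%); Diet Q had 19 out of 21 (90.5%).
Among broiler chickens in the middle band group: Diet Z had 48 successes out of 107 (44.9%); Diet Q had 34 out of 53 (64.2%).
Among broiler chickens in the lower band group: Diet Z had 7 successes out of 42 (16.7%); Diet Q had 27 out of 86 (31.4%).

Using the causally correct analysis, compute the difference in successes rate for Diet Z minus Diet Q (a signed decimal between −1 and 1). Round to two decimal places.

+0.11

The week-4 weight band-specific comparison favours Diet Q throughout, but the pooled figures favour Diet Z. The question is whether to condition on week-4 weight band.
Stratifying would compare diets among broiler chickens the diets themselves sorted into week-4 weight band groups — a form of selection on an intermediate. The unconditioned pooled rates give the total causal effect.
The causal difference is the pooled difference: 0.613 − 0.500 = +0.113.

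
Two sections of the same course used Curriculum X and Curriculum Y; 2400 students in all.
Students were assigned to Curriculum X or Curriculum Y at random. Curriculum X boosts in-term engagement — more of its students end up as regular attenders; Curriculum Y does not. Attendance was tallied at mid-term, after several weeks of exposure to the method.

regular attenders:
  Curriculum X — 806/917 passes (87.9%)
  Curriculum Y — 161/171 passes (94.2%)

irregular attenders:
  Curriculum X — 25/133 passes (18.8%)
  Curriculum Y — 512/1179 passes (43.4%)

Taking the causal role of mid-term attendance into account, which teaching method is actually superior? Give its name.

Curriculum X

Mid-term attendance here is a post-treatment variable shaped by the teaching method; conditioning on it would introduce bias rather than remove it. The overall comparison is the causal one.
Pooled: Curriculum X 79.1% vs Curriculum Y 49.9%; Curriculum X is higher overall.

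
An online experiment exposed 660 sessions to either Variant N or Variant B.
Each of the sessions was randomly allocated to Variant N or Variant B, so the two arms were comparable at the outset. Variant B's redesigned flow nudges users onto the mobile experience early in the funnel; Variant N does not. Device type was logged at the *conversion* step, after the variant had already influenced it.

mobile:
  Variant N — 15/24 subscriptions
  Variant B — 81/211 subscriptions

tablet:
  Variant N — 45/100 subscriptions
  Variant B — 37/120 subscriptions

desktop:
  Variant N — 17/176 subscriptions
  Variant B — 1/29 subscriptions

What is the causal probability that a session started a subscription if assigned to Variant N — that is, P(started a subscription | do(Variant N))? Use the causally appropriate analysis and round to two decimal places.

The stratified and pooled comparisons disagree (Variant N wins within each device type; Variant B wins overall), so the answer turns on the causal role of device type.
Because the variant influences device type, device type is a post-treatment mediator, not a confounder. Stratifying on it would bias the estimate; the causal effect is the crude pooled difference.
So P(outcome | do(Variant N)) is just the pooled rate for Variant N: 77/300 = 0.257.

0.26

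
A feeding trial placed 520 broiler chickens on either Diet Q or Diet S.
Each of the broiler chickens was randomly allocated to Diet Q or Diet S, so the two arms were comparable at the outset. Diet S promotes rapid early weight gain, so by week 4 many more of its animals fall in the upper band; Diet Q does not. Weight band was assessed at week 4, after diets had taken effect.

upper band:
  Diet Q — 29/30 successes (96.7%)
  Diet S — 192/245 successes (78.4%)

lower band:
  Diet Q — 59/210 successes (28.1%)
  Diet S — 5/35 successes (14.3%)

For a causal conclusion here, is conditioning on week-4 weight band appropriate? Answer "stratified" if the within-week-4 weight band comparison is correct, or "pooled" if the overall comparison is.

Week-4 weight band is recorded after the diet and is itself shifted by it — it sits on the causal path from diet to outcome. Conditioning on a mediator would strip out part of the effect we want; the pooled comparison gives the total causal effect.
Pooled: Diet Q 36.7% vs Diet S 70.4%; Diet S is higher overall.

pooled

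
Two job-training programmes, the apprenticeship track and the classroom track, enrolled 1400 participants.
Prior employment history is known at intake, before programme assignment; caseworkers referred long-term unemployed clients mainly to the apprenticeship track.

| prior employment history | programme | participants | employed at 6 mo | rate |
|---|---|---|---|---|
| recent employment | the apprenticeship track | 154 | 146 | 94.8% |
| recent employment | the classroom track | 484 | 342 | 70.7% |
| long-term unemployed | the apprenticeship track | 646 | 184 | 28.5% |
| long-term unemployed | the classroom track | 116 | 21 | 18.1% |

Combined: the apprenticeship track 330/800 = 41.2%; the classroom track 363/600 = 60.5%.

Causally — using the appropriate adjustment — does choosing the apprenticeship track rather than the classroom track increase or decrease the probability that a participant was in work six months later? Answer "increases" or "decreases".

increases

the apprenticeship track is higher inside every prior employment history stratum but the classroom track is higher in aggregate. Whether to stratify depends on how prior employment history relates to the programme.
Prior employment history satisfies the back-door criterion: it is not a descendant of the programme, and it blocks the spurious path from programme to outcome. Adjusting for it (i.e., using the within-prior employment history rates) gives the causal effect.
Within each level — recent employment: 94.8% vs 70.7%; long-term unemployed: 28.5% vs 18.1% — the apprenticeship track is higher every time.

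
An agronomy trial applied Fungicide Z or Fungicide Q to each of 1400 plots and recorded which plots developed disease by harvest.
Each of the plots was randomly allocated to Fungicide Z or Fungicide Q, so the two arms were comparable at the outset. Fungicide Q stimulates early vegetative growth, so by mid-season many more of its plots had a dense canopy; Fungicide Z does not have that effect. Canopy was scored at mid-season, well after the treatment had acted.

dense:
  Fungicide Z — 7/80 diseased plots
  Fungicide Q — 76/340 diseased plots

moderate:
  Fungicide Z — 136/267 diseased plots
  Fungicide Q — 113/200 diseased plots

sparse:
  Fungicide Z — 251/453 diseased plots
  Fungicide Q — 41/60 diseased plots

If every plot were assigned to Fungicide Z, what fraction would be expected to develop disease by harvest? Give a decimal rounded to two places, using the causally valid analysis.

0.49

Fungicide Z is lower inside every mid-season canopy stratum but Fungicide Q is lower in aggregate. Whether to stratify depends on how mid-season canopy relates to the fungicide.
Stratifying would compare fungicides among plots the fungicides themselves sorted into mid-season canopy groups — a form of selection on an intermediate. The unconditioned pooled rates give the total causal effect.
So P(outcome | do(Fungicide Z)) is just the pooled rate for Fungicide Z: 394/800 = 0.492.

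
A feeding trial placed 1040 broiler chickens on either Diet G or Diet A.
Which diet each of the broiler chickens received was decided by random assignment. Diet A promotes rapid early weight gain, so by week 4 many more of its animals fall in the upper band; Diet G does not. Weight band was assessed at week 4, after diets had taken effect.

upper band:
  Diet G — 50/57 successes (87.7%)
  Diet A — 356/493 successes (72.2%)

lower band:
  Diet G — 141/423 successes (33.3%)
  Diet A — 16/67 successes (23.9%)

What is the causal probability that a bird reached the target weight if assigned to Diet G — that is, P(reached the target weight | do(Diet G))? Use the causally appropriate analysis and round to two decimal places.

The week-4 weight band-specific comparison favours Diet G throughout, but the pooled figures favour Diet A. The question is whether to condition on week-4 weight band.
The distribution of week-4 weight band is itself part of what the diet does — it is an intermediate outcome. Holding it fixed would remove that part of the effect; the total effect is the pooled difference.
So P(outcome | do(Diet G)) is just the pooled rate for Diet G: 191/480 = 0.398.

0.40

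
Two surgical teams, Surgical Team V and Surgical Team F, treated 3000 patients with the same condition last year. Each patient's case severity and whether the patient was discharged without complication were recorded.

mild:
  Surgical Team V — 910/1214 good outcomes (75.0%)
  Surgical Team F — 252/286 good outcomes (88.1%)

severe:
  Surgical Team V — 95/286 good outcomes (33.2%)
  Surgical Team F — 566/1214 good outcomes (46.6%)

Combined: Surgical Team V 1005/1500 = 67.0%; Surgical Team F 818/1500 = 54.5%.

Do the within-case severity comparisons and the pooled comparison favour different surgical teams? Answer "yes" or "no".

Within each case severity level (mild 75.0% vs 88.1%; severe 33.2% vs 46.6%), Surgical Team F has the higher rate every time. Pooled: 67.0% vs 54.5% — Surgical Team V has the higher rate overall. The two comparisons disagree.

yes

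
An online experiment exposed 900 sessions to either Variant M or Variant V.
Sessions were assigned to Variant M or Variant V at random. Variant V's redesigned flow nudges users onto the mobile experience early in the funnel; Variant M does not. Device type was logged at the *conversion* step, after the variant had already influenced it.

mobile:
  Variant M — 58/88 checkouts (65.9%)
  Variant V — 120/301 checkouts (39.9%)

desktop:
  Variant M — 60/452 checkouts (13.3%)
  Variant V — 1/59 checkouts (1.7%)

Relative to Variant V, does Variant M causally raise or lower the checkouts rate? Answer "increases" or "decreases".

The distribution of device type is itself part of what the variant does — it is an intermediate outcome. Holding it fixed would remove that part of the effect; the total effect is the pooled difference.
Pooled: Variant M 21.9% vs Variant V 33.6%; Variant V is higher overall.

decreases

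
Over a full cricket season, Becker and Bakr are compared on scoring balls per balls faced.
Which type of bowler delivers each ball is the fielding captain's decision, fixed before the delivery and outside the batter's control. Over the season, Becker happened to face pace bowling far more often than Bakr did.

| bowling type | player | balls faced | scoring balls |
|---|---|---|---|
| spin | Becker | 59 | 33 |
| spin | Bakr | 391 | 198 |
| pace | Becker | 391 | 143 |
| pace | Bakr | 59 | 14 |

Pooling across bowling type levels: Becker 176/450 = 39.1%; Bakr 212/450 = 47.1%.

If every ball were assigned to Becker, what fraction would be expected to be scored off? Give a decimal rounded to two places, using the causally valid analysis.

Within every bowling type level Becker has the higher rate, yet pooled Bakr does — Simpson's reversal.
Nothing the player does changes bowling type; the imbalance is an allocation artefact. With bowling type also predicting the outcome, the pooled figure is confounded, and the within-stratum comparison is the causal one.
Standardising Becker to the population bowling type mix: 0.500·33/59 + 0.500·143/391 = 0.463.

0.46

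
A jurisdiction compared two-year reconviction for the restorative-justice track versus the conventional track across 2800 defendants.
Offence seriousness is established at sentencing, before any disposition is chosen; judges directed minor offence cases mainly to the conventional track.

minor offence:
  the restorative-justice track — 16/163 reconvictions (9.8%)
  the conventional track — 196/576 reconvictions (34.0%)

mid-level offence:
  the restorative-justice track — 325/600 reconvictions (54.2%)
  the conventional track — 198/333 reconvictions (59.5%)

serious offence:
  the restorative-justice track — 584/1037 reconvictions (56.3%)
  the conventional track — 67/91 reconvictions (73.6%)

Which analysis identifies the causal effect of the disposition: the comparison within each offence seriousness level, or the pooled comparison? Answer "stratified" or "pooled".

The imbalance in offence seriousness arose from how defendants were allocated, not from anything the disposition did; and offence seriousness independently affects the outcome. The pooled gap is confounded — condition on offence seriousness.
Within each level — minor offence: 9.8% vs 34.0%; mid-level offence: 54.2% vs 59.5%; serious offence: 56.3% vs 73.6% — the restorative-justice track is lower every time.

stratified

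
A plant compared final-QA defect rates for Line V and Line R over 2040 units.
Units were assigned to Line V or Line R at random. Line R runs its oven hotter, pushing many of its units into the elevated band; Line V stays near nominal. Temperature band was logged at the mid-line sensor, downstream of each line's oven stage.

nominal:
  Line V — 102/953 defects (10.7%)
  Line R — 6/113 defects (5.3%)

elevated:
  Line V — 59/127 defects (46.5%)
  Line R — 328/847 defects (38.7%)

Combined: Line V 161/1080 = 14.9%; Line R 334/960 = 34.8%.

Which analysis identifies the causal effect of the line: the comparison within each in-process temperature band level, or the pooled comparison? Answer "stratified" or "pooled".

The in-process temperature band-specific comparison favours Line R throughout, but the pooled figures favour Line V. The question is whether to condition on in-process temperature band.
Stratifying would compare lines among units the lines themselves sorted into in-process temperature band groups — a form of selection on an intermediate. The unconditioned pooled rates give the total causal effect.
Pooled: Line V 14.9% vs Line R 34.8%; Line V is lower overall.

pooled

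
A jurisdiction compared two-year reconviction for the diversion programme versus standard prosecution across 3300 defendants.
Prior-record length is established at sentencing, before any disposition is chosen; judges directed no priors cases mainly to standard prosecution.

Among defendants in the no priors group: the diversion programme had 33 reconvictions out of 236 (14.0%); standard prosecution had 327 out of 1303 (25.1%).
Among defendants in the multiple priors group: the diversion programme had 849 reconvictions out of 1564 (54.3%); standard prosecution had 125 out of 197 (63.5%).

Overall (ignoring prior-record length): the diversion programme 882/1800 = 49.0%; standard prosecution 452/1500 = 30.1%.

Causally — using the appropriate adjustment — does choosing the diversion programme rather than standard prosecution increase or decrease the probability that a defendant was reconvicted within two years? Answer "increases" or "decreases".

Prior-record length is set before the disposition has any effect — it is not caused by the disposition — and it independently drives the outcome. That makes it a confounder, so the causal comparison is within prior-record length levels.
Within each level — no priors: 14.0% vs 25.1%; multiple priors: 54.3% vs 63.5% — the diversion programme is lower every time.

decreases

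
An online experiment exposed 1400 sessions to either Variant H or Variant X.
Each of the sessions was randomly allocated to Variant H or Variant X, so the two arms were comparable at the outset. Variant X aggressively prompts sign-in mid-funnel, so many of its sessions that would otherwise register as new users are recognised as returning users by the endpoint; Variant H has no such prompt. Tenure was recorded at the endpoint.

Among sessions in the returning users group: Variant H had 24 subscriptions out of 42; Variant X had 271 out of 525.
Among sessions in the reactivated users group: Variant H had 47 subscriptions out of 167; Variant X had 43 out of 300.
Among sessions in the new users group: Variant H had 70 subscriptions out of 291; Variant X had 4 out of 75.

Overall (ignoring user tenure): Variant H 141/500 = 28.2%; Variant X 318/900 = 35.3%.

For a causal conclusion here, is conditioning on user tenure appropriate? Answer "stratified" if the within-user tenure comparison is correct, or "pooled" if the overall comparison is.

pooled

Variant H is higher inside every user tenure stratum but Variant X is higher in aggregate. Whether to stratify depends on how user tenure relates to the variant.
Stratifying would compare variants among sessions the variants themselves sorted into user tenure groups — a form of selection on an intermediate. The unconditioned pooled rates give the total causal effect.
Pooled: Variant H 28.2% vs Variant X 35.3%; Variant X is higher overall.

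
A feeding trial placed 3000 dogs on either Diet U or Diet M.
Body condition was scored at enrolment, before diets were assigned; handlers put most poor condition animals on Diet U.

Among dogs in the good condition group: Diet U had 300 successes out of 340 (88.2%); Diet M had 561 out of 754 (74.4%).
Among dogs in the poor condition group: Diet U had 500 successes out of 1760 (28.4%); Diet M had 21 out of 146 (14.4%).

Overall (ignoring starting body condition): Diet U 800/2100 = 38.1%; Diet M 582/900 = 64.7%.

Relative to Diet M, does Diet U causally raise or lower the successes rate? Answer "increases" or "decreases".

increases

The starting body condition-specific comparison favours Diet U throughout, but the pooled figures favour Diet M. The question is whether to condition on starting body condition.
The imbalance in starting body condition arose from how dogs were allocated, not from anything the diet did; and starting body condition independently affects the outcome. The pooled gap is confounded — condition on starting body condition.
Within each level — good condition: 88.2% vs 74.4%; poor condition: 28.4% vs 14.4% — Diet U is higher every time.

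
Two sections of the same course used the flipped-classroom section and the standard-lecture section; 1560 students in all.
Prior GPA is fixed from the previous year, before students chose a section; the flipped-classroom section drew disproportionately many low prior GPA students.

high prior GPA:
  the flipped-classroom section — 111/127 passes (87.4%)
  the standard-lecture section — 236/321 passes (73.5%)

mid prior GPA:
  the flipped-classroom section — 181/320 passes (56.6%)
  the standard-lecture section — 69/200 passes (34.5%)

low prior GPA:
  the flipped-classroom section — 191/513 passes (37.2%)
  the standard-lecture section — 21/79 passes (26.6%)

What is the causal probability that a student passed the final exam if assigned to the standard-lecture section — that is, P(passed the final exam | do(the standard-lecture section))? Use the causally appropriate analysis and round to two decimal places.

0.43

The stratified and pooled comparisons disagree (the flipped-classroom section wins within each prior GPA band; the standard-lecture section wins overall), so the answer turns on the causal role of prior GPA band.
The imbalance in prior GPA band arose from how students were allocated, not from anything the teaching method did; and prior GPA band independently affects the outcome. The pooled gap is confounded — condition on prior GPA band.
Standardising the standard-lecture section to the population prior GPA band mix: 0.287·236/321 + 0.333·69/200 + 0.379·21/79 = 0.427.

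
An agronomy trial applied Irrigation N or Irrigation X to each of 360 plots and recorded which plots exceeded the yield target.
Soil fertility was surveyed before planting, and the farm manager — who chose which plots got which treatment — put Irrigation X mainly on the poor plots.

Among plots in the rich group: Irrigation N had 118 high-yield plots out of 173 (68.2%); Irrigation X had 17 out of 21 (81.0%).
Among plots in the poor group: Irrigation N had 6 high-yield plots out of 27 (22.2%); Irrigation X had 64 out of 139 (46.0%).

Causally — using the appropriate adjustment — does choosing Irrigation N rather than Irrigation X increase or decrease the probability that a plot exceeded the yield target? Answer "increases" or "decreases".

The stratified and pooled comparisons disagree (Irrigation X wins within each soil fertility; Irrigation N wins overall), so the answer turns on the causal role of soil fertility.
Nothing the irrigation does changes soil fertility; the imbalance is an allocation artefact. With soil fertility also predicting the outcome, the pooled figure is confounded, and the within-stratum comparison is the causal one.
Within each level — rich: 68.2% vs 81.0%; poor: 22.2% vs 46.0% — Irrigation X is higher every time.

decreases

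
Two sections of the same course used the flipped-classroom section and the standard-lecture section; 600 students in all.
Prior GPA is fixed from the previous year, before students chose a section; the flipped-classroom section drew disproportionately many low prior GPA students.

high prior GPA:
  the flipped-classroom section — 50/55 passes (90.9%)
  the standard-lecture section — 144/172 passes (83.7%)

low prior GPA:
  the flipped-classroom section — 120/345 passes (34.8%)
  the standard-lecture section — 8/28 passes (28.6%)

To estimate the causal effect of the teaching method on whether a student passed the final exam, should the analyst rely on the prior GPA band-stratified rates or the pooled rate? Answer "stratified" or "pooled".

Prior GPA band differs across teaching methods for reasons unrelated to any effect of the teaching method itself, and it separately predicts the outcome — a classic confounder. We must compare within prior GPA band levels.
Within each level — high prior GPA: 90.9% vs 83.7%; low prior GPA: 34.8% vs 28.6% — the flipped-classroom section is higher every time.

stratified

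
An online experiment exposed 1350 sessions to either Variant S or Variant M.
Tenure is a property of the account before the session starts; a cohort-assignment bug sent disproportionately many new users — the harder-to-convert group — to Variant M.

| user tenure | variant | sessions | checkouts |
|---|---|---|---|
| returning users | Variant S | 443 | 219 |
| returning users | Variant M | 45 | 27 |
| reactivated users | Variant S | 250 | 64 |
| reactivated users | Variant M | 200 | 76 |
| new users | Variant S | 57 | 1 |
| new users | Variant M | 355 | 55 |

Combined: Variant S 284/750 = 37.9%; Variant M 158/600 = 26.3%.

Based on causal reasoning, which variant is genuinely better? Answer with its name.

Variant M

The user tenure-specific comparison favours Variant M throughout, but the pooled figures favour Variant S. The question is whether to condition on user tenure.
Since user tenure is a pre-existing factor (not a product of the variant) and it affects the outcome on its own, it is a confounder. The stratified rates, not the pooled rate, identify the causal effect.
Within each level — returning users: 49.4% vs 60.0%; reactivated users: 25.6% vs 38.0%; new users: 1.8% vs 15.5% — Variant M is higher every time.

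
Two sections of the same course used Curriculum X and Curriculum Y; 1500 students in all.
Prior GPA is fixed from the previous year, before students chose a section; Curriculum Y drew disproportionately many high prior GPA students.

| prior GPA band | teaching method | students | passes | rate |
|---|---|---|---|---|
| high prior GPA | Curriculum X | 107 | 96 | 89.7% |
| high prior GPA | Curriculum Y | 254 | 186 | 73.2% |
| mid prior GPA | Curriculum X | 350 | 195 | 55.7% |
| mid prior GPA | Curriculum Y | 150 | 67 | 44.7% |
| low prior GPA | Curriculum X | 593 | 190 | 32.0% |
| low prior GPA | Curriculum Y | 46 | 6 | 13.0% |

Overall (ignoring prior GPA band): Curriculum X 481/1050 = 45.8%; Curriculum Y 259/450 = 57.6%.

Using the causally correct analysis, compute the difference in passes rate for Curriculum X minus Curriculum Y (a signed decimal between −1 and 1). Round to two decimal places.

+0.16

Prior GPA band satisfies the back-door criterion: it is not a descendant of the teaching method, and it blocks the spurious path from teaching method to outcome. Adjusting for it (i.e., using the within-prior GPA band rates) gives the causal effect.
Adjusting over the population distribution of prior GPA band: 0.241·(0.897−0.732) + 0.333·(0.557−0.447) + 0.426·(0.320−0.130) = +0.157.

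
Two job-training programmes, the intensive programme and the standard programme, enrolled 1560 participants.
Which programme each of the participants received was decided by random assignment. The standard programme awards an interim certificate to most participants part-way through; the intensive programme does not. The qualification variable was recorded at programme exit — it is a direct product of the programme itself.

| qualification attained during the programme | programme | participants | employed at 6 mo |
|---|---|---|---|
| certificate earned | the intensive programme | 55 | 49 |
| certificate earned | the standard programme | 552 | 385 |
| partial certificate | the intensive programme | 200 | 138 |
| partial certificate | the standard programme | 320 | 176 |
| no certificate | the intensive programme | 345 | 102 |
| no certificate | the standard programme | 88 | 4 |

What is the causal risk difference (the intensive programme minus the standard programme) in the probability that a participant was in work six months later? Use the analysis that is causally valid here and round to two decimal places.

the intensive programme is higher inside every qualification attained during the programme stratum but the standard programme is higher in aggregate. Whether to stratify depends on how qualification attained during the programme relates to the programme.
Because the programme influences qualification attained during the programme, qualification attained during the programme is a post-treatment mediator, not a confounder. Stratifying on it would bias the estimate; the causal effect is the crude pooled difference.
The causal difference is the pooled difference: 0.482 − 0.589 = -0.107.

-0.11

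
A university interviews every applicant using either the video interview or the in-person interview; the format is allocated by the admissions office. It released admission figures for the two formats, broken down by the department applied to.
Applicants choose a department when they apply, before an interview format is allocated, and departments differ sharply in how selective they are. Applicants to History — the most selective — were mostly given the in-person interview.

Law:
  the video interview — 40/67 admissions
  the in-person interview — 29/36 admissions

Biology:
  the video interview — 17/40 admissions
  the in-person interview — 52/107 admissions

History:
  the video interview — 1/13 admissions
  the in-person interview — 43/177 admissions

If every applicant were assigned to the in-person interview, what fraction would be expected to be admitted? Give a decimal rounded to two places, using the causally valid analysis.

0.46

the in-person interview is higher inside every department stratum but the video interview is higher in aggregate. Whether to stratify depends on how department relates to the interview format.
The imbalance in department arose from how applicants were allocated, not from anything the interview format did; and department independently affects the outcome. The pooled gap is confounded — condition on department.
Standardising the in-person interview to the population department mix: 0.234·29/36 + 0.334·52/107 + 0.432·43/177 = 0.456.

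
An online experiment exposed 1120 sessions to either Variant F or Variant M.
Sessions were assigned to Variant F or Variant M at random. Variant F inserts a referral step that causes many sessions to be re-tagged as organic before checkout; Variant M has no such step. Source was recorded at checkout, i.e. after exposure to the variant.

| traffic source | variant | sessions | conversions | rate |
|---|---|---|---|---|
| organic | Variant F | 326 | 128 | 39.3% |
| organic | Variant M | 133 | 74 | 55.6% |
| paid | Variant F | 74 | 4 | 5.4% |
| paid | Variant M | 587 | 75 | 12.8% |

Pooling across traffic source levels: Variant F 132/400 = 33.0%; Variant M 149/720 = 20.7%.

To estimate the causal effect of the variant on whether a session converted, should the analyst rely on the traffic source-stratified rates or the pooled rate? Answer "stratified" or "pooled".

pooled

The traffic source-specific comparison favours Variant M throughout, but the pooled figures favour Variant F. The question is whether to condition on traffic source.
The distribution of traffic source is itself part of what the variant does — it is an intermediate outcome. Holding it fixed would remove that part of the effect; the total effect is the pooled difference.
Pooled: Variant F 33.0% vs Variant M 20.7%; Variant F is higher overall.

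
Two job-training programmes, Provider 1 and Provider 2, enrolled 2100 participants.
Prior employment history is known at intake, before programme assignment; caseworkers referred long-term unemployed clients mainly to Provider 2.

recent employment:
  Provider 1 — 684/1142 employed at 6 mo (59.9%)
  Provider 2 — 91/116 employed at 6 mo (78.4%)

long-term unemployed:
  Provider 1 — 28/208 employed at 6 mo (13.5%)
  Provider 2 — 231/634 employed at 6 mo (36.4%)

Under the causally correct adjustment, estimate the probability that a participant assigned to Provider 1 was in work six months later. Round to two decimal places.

Prior employment history differs across programmes for reasons unrelated to any effect of the programme itself, and it separately predicts the outcome — a classic confounder. We must compare within prior employment history levels.
Standardising Provider 1 to the population prior employment history mix: 0.599·684/1142 + 0.401·28/208 = 0.413.

0.41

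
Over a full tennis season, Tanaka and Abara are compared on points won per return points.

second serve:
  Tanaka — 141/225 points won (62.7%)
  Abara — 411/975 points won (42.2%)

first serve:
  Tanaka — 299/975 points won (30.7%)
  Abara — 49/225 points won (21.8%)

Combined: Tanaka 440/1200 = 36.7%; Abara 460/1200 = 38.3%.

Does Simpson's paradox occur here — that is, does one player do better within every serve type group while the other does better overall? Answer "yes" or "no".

yes

Within each serve type level (second serve 62.7% vs 42.2%; first serve 30.7% vs 21.8%), Tanaka has the higher rate every time. Pooled: 36.7% vs 38.3% — Abara has the higher rate overall. The two comparisons disagree.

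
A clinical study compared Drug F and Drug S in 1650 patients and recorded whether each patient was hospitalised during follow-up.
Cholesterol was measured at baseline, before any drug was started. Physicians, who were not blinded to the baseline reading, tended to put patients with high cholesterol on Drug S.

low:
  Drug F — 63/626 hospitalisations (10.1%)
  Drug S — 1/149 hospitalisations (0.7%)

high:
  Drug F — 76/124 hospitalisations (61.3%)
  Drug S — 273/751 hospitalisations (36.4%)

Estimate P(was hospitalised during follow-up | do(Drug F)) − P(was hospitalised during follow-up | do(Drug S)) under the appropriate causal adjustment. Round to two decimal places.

+0.18

Cholesterol satisfies the back-door criterion: it is not a descendant of the drug, and it blocks the spurious path from drug to outcome. Adjusting for it (i.e., using the within-cholesterol rates) gives the causal effect.
Adjusting over the population distribution of cholesterol: 0.470·(0.101−0.007) + 0.530·(0.613−0.364) = +0.176.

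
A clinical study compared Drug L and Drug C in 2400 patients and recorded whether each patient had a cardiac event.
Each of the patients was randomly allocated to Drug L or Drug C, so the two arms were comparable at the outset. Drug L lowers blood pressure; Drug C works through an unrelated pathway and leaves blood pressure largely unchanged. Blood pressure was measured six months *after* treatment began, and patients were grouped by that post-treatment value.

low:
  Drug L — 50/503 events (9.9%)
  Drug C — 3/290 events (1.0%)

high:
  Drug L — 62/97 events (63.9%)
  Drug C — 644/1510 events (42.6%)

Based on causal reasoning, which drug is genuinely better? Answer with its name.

Stratifying would compare drugs among patients the drugs themselves sorted into blood pressure groups — a form of selection on an intermediate. The unconditioned pooled rates give the total causal effect.
Pooled: Drug L 18.7% vs Drug C 35.9%; Drug L is lower overall.

Drug L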